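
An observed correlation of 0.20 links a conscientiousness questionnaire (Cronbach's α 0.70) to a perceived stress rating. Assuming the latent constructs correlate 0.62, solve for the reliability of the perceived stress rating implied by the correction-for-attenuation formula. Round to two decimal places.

0.15

r_true = r_obs / √(r_xx · r_yy) ⇒ 0.62 = 0.20 / √(0.70 · r_yy).
√(0.70 · r_yy) = 0.20 / 0.62 = 0.3226; 0.70 · r_yy = 0.1041; r_yy = 0.1041 / 0.70 ≈ 0.15.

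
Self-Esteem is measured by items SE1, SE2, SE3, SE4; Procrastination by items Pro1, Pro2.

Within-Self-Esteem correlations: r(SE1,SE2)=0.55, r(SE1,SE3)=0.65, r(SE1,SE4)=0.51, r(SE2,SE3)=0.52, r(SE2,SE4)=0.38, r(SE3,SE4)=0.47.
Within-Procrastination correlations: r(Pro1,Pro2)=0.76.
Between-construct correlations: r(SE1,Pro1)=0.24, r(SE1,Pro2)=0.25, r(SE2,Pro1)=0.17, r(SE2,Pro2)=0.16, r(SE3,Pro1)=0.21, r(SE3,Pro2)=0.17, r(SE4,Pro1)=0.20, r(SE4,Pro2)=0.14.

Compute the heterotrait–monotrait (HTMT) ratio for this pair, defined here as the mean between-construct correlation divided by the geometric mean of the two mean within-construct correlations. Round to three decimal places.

0.308

Mean heterotrait r = 1.54/8 = 0.1925.
Mean within-SE = 3.08/6 = 0.5133; mean within-Pro = 0.76/1 = 0.7600.
Geometric mean = √(0.5133 × 0.7600) = 0.6246.
HTMT = 0.1925 / 0.6246 = 0.308.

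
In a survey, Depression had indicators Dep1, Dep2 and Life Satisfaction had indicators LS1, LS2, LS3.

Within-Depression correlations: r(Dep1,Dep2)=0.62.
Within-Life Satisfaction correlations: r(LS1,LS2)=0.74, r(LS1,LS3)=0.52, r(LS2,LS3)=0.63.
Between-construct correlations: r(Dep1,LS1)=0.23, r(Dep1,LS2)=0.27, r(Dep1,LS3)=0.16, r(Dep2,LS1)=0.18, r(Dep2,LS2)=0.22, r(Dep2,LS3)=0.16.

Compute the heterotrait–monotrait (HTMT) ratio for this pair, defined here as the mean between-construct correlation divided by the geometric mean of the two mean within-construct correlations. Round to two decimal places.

0.33

Mean between = 1.22/6 = 0.2033.
Mean within-Dep = 0.62/1 = 0.6200; mean within-LS = 1.89/3 = 0.6300.
Geometric mean = √(0.6200 × 0.6300) = 0.6250.
HTMT = 0.2033 / 0.6250 = 0.33.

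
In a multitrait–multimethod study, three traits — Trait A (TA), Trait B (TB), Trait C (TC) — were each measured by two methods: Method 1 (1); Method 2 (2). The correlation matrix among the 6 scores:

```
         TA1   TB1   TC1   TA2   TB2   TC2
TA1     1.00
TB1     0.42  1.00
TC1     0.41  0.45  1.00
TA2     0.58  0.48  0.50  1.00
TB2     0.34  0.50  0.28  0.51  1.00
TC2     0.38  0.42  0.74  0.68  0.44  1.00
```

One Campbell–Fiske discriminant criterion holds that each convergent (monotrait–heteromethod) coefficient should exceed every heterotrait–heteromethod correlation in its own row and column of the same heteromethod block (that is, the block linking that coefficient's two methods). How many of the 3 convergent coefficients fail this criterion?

0

Convergent coefficients and their comparison sets:
TA (methods 1·2): 0.58 vs {0.34, 0.48, 0.38, 0.50} → pass.
TB (methods 1·2): 0.50 vs {0.48, 0.34, 0.42, 0.28} → pass.
TC (methods 1·2): 0.74 vs {0.50, 0.38, 0.28, 0.42} → pass.
0 of 3 fail.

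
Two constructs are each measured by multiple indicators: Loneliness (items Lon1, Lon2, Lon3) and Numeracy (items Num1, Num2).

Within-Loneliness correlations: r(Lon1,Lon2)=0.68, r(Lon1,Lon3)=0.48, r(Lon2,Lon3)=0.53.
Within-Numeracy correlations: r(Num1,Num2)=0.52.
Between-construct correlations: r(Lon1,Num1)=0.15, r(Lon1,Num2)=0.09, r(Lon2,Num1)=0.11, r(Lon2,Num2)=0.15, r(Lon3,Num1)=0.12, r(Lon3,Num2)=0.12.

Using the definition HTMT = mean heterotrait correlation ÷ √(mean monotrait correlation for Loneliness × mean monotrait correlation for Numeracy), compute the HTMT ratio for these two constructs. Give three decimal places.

Between-construct mean = 0.74/6 = 0.1233.
Mean within-Lon = 1.69/3 = 0.5633; mean within-Num = 0.52/1 = 0.5200.
Geometric mean = √(0.5633 × 0.5200) = 0.5412.
HTMT = 0.1233 / 0.5412 = 0.228.

0.228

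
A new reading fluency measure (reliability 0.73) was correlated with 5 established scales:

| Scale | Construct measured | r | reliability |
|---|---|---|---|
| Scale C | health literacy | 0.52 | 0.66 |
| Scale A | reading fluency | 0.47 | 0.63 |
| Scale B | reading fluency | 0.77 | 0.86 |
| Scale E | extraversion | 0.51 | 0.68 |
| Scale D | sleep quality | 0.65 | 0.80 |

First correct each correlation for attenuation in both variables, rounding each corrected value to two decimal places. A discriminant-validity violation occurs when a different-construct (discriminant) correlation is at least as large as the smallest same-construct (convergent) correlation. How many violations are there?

3

Disattenuated r (r / √(r_scale · r_new)):
  Scale C (disc): 0.52 / √(0.66·0.73) = 0.75
  Scale A (conv): 0.47 / √(0.63·0.73) = 0.69
  Scale B (conv): 0.77 / √(0.86·0.73) = 0.97
  Scale E (disc): 0.51 / √(0.68·0.73) = 0.72
  Scale D (disc): 0.65 / √(0.80·0.73) = 0.85
Smallest convergent = 0.69. Discriminant values: 0.75, 0.72, 0.85; count ≥ 0.69 → 3.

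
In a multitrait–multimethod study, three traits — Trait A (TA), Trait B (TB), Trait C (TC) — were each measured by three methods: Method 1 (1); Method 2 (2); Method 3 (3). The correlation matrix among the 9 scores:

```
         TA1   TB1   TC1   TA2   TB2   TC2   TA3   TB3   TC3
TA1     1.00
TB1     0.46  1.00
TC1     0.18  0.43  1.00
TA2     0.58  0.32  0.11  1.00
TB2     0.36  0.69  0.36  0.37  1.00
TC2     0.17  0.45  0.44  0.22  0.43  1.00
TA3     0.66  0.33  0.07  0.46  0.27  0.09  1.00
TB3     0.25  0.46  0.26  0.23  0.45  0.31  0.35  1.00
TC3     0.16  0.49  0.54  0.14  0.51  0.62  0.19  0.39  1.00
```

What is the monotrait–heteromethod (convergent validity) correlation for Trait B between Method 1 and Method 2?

Same trait (TB), different methods: r(TB1, TB2) = 0.69.

0.69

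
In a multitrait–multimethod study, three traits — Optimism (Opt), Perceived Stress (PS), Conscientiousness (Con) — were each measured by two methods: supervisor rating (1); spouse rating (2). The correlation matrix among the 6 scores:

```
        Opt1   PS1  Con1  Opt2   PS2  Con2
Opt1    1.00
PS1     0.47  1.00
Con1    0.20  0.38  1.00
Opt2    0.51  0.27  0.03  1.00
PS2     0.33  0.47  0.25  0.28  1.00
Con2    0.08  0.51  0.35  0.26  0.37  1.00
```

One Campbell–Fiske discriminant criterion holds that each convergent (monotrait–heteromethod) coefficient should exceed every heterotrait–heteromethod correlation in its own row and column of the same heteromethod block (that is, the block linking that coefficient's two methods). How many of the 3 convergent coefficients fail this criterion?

Convergent coefficients and their comparison sets:
Opt (methods 1·2): 0.51 vs {0.33, 0.27, 0.08, 0.03} → pass.
PS (methods 1·2): 0.47 vs {0.27, 0.33, 0.51, 0.25} → fail.
Con (methods 1·2): 0.35 vs {0.03, 0.08, 0.25, 0.51} → fail.
2 of 3 fail.

2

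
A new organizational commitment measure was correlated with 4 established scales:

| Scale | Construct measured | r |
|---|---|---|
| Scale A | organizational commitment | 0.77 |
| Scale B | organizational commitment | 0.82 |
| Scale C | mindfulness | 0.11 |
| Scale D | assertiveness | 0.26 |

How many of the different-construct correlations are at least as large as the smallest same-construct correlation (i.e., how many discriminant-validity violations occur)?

Convergent (same construct = organizational commitment): Scale A, Scale B.
Smallest convergent = 0.77. Discriminant values: 0.11, 0.26; count ≥ 0.77 → 0.

0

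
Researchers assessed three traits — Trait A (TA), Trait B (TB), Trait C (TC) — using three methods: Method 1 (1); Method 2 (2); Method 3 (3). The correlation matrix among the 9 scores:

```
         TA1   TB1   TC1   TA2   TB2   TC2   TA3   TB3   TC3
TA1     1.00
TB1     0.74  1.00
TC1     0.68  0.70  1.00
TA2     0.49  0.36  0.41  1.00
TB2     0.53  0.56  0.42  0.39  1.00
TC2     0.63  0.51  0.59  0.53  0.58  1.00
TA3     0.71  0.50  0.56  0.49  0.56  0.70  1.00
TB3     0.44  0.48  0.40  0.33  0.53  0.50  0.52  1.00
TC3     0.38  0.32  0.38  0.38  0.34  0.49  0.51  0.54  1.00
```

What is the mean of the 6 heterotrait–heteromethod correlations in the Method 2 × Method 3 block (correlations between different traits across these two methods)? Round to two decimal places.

HTHM values (method 2 × method 3): 0.33, 0.38, 0.56, 0.34, 0.70, 0.50; mean = 2.81/6 = 0.47.

0.47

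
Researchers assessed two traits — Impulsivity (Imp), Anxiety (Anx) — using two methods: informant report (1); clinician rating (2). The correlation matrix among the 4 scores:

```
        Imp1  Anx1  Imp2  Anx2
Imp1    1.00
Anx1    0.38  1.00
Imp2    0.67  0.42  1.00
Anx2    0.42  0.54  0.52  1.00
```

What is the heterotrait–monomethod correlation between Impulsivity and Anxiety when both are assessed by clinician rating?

Different traits, same method: r(Imp2, Anx2) = 0.52.

0.52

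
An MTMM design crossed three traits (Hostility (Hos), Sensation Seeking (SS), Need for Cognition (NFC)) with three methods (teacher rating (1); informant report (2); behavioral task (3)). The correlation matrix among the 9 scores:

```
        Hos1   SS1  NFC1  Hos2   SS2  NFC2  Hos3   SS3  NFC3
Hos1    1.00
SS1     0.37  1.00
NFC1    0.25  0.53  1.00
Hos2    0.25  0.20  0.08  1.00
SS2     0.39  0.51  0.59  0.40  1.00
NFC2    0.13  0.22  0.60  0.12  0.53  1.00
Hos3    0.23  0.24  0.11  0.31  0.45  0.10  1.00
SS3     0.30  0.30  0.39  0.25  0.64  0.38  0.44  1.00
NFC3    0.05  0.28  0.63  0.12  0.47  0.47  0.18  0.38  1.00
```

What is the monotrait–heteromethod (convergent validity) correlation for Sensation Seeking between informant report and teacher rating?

Same trait (SS), different methods: r(SS2, SS1) = 0.51.

0.51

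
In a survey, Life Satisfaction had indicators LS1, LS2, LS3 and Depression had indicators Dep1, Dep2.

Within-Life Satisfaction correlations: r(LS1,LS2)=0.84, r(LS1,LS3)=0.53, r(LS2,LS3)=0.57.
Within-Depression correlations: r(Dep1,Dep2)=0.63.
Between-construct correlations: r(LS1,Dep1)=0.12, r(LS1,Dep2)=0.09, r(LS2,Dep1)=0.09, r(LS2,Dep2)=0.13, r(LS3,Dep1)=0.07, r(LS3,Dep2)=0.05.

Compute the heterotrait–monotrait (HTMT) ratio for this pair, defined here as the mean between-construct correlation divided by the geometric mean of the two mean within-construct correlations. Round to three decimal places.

0.144

Between-construct mean = 0.55/6 = 0.0917.
Mean within-LS = 1.94/3 = 0.6467; mean within-Dep = 0.63/1 = 0.6300.
Geometric mean = √(0.6467 × 0.6300) = 0.6383.
HTMT = 0.0917 / 0.6383 = 0.144.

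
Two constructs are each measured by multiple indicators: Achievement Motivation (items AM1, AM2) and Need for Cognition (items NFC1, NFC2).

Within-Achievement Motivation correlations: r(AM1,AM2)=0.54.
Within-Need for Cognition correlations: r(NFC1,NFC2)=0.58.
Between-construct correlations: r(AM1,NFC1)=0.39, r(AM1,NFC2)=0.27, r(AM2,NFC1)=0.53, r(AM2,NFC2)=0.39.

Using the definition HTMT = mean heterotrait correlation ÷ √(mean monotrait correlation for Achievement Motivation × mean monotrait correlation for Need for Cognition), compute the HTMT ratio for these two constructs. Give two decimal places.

0.71

Mean between = 1.58/4 = 0.3950.
Mean within-AM = 0.54/1 = 0.5400; mean within-NFC = 0.58/1 = 0.5800.
Geometric mean = √(0.5400 × 0.5800) = 0.5596.
HTMT = 0.3950 / 0.5596 = 0.71.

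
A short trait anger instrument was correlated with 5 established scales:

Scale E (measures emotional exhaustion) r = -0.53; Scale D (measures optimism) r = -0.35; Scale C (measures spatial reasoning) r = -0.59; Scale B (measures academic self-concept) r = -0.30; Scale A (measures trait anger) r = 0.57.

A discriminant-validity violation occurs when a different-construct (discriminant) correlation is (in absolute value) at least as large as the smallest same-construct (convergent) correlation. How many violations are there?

Convergent (same construct = trait anger): Scale A.
Smallest convergent = 0.57. Discriminant |r|: 0.53, 0.35, 0.59, 0.30; count ≥ 0.57 → 1.

1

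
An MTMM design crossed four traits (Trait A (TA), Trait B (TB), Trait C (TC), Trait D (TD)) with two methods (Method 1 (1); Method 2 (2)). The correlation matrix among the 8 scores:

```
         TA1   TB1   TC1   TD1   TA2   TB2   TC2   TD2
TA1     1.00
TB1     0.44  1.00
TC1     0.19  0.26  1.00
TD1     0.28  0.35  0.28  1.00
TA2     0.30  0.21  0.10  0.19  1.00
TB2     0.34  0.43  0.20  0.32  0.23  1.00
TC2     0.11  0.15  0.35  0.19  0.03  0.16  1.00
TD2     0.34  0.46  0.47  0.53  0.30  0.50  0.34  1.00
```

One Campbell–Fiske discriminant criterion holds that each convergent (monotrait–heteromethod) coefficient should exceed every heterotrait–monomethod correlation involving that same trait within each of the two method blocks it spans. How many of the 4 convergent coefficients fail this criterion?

Checking each validity diagonal entry against its comparison values:
TA (methods 1·2): 0.30 vs {0.44, 0.23, 0.19, 0.03, 0.28, 0.30} → fail.
TB (methods 1·2): 0.43 vs {0.44, 0.23, 0.26, 0.16, 0.35, 0.50} → fail.
TC (methods 1·2): 0.35 vs {0.19, 0.03, 0.26, 0.16, 0.28, 0.34} → pass.
TD (methods 1·2): 0.53 vs {0.28, 0.30, 0.35, 0.50, 0.28, 0.34} → pass.
2 of 4 fail.

2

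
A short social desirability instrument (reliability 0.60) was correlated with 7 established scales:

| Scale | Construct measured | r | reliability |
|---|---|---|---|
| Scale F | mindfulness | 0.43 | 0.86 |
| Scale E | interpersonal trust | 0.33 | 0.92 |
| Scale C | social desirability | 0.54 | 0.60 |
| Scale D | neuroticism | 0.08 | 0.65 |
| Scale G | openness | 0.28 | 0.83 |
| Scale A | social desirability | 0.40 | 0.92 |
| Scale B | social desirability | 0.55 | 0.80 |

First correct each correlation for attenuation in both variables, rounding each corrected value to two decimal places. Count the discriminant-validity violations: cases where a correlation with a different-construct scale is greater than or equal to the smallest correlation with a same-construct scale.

1

Disattenuated r (r / √(r_scale · r_new)):
  Scale F (disc): 0.43 / √(0.86·0.60) = 0.60
  Scale E (disc): 0.33 / √(0.92·0.60) = 0.44
  Scale C (conv): 0.54 / √(0.60·0.60) = 0.90
  Scale D (disc): 0.08 / √(0.65·0.60) = 0.13
  Scale G (disc): 0.28 / √(0.83·0.60) = 0.40
  Scale A (conv): 0.40 / √(0.92·0.60) = 0.54
  Scale B (conv): 0.55 / √(0.80·0.60) = 0.79
Smallest convergent = 0.54. Discriminant values: 0.60, 0.44, 0.13, 0.40; count ≥ 0.54 → 1.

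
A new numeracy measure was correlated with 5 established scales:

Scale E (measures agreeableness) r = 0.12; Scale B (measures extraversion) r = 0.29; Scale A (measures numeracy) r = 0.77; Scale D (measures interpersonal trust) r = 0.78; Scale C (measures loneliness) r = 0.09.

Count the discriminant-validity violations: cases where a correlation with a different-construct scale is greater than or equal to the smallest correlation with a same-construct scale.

1

Convergent (same construct = numeracy): Scale A.
Smallest convergent = 0.77. Discriminant values: 0.12, 0.29, 0.78, 0.09; count ≥ 0.77 → 1.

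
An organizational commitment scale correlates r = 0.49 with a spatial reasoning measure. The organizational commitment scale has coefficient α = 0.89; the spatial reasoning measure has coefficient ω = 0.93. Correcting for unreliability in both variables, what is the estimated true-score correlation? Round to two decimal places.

r_true = r_obs / √(r_xx · r_yy) = 0.49 / √(0.89 × 0.93) = 0.49 / √0.8277 = 0.49 / 0.9098 ≈ 0.54.

0.54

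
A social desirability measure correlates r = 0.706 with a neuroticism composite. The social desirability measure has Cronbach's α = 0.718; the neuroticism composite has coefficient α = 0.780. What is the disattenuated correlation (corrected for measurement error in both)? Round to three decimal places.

r_true = r_obs / √(r_xx · r_yy) = 0.706 / √(0.718 × 0.780) = 0.706 / √0.560040 = 0.706 / 0.7484 ≈ 0.943.

0.943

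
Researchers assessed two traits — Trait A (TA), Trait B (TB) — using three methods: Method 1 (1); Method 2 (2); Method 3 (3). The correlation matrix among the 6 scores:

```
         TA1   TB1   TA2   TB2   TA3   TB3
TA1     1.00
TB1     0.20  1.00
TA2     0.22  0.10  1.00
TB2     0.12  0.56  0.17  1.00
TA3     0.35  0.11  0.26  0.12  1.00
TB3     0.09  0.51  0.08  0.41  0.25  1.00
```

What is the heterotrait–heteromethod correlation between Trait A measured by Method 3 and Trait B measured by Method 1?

0.11

Different traits and methods: r(TA3, TB1) = 0.11.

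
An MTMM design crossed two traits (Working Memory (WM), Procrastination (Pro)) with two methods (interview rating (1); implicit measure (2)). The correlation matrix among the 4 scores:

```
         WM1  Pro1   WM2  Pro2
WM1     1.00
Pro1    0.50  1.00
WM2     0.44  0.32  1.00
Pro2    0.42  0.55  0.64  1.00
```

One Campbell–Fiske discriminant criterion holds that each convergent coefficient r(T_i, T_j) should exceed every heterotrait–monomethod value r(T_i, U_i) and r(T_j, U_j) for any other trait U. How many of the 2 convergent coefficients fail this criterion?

2

Checking each validity diagonal entry against its comparison values:
WM (methods 1·2): 0.44 vs {0.50, 0.64} → fail.
Pro (methods 1·2): 0.55 vs {0.50, 0.64} → fail.
2 of 2 fail.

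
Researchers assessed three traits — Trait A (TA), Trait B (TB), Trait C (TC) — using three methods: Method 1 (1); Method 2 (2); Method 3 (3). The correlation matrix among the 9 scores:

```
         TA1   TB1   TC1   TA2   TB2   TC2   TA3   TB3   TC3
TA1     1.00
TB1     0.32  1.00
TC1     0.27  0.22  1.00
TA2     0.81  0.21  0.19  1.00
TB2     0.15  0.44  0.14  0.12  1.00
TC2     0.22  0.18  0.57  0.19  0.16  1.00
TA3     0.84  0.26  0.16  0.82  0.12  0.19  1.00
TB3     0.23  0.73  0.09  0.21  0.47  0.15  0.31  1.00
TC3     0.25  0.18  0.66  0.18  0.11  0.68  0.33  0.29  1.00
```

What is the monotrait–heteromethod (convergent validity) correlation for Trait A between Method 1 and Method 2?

Same trait (TA), different methods: r(TA1, TA2) = 0.81.

0.81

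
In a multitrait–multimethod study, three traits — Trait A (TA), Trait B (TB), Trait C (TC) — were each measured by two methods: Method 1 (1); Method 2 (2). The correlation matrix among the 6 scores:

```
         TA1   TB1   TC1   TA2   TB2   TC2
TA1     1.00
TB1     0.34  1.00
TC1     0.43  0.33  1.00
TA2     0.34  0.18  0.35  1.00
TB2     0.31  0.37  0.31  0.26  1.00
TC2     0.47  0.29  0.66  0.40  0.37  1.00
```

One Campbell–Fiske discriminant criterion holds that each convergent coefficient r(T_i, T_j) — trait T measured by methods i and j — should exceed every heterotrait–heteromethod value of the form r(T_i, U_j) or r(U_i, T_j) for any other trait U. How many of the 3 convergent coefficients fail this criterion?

Each convergent coefficient versus the relevant comparison correlations:
TA (methods 1·2): 0.34 vs {0.31, 0.18, 0.47, 0.35} → fail.
TB (methods 1·2): 0.37 vs {0.18, 0.31, 0.29, 0.31} → pass.
TC (methods 1·2): 0.66 vs {0.35, 0.47, 0.31, 0.29} → pass.
1 of 3 fail.

1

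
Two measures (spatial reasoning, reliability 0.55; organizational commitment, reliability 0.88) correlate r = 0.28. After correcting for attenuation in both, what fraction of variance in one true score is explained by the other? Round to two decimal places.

Disattenuated r = 0.28 / √(0.55 × 0.88) = 0.28 / 0.6957 = 0.4025.
Shared true-score variance = 0.4025² = 0.1620 ≈ 0.16.

0.16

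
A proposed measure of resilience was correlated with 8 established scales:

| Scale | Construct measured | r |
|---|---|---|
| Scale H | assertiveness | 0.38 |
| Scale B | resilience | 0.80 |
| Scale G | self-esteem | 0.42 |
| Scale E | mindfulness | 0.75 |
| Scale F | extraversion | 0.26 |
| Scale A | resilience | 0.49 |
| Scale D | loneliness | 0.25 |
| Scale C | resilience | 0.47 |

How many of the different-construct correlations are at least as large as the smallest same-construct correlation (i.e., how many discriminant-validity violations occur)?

Convergent (same construct = resilience): Scale B, Scale A, Scale C.
Smallest convergent = 0.47. Discriminant values: 0.38, 0.42, 0.75, 0.26, 0.25; count ≥ 0.47 → 1.

1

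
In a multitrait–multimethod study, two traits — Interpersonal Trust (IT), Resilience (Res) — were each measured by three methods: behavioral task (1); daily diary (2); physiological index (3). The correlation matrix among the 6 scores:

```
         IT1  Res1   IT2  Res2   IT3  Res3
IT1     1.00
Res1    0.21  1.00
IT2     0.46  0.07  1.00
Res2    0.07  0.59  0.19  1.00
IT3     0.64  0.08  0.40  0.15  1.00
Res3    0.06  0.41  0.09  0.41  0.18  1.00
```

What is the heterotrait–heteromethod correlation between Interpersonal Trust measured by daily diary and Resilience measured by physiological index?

0.09

Different traits and methods: r(IT2, Res3) = 0.09.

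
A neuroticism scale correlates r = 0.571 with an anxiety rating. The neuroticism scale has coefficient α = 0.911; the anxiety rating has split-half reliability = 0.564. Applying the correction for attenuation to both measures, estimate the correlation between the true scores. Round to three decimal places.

r_true = r_obs / √(r_xx · r_yy) = 0.571 / √(0.911 × 0.564) = 0.571 / √0.513804 = 0.571 / 0.7168 ≈ 0.797.

0.797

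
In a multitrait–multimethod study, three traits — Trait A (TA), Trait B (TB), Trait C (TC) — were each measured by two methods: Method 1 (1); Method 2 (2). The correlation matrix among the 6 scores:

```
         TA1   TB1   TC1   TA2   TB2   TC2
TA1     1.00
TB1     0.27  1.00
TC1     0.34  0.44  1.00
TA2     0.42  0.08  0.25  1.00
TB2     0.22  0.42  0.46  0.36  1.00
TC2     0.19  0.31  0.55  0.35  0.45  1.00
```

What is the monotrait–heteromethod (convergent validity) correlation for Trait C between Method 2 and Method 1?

0.55

Same trait (TC), different methods: r(TC2, TC1) = 0.55.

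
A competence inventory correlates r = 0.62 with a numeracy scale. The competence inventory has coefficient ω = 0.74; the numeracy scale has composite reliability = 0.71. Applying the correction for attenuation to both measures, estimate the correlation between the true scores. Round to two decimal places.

r_true = r_obs / √(r_xx · r_yy) = 0.62 / √(0.74 × 0.71) = 0.62 / √0.5254 = 0.62 / 0.7248 ≈ 0.86.

0.86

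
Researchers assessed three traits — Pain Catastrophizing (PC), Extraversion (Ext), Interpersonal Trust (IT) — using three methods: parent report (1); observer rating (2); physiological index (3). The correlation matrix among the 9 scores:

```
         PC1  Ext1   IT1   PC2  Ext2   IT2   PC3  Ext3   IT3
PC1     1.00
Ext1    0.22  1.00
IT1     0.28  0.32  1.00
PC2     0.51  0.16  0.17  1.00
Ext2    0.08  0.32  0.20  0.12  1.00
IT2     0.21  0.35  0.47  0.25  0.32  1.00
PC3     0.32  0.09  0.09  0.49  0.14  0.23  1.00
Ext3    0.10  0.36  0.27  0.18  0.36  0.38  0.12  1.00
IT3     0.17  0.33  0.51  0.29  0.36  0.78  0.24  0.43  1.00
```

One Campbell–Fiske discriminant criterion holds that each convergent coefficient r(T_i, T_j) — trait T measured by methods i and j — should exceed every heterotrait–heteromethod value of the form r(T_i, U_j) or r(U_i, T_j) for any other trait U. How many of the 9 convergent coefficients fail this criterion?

2

Convergent coefficients and their comparison sets:
PC (methods 1·2): 0.51 vs {0.08, 0.16, 0.21, 0.17} → pass.
PC (methods 1·3): 0.32 vs {0.10, 0.09, 0.17, 0.09} → pass.
PC (methods 2·3): 0.49 vs {0.18, 0.14, 0.29, 0.23} → pass.
Ext (methods 1·2): 0.32 vs {0.16, 0.08, 0.35, 0.20} → fail.
Ext (methods 1·3): 0.36 vs {0.09, 0.10, 0.33, 0.27} → pass.
Ext (methods 2·3): 0.36 vs {0.14, 0.18, 0.36, 0.38} → fail.
IT (methods 1·2): 0.47 vs {0.17, 0.21, 0.20, 0.35} → pass.
IT (methods 1·3): 0.51 vs {0.09, 0.17, 0.27, 0.33} → pass.
IT (methods 2·3): 0.78 vs {0.23, 0.29, 0.38, 0.36} → pass.
2 of 9 fail.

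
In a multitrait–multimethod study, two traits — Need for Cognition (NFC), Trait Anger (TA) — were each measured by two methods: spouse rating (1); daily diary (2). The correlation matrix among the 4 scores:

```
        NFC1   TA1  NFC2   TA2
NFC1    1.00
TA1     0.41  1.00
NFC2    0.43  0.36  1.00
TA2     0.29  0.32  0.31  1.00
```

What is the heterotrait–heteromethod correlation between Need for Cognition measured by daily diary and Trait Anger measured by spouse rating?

0.36

Different traits and methods: r(NFC2, TA1) = 0.36.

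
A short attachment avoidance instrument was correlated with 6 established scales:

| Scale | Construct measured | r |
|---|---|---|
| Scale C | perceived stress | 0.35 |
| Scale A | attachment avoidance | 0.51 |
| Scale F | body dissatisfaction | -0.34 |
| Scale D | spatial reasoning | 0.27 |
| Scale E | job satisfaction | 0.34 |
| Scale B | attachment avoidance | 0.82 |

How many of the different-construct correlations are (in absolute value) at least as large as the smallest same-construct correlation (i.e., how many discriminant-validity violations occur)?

Convergent (same construct = attachment avoidance): Scale A, Scale B.
Smallest convergent = 0.51. Discriminant |r|: 0.35, 0.34, 0.27, 0.34; count ≥ 0.51 → 0.

0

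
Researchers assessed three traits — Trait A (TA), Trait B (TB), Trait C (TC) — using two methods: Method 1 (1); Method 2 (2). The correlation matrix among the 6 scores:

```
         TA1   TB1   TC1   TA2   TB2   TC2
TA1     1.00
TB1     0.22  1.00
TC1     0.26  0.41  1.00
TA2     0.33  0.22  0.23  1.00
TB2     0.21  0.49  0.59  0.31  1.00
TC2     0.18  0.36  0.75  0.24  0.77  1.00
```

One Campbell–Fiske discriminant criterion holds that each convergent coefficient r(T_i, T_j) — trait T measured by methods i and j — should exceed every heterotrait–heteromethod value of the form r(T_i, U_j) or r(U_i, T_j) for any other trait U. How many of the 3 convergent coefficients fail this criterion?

1

Each convergent coefficient versus the relevant comparison correlations:
TA (methods 1·2): 0.33 vs {0.21, 0.22, 0.18, 0.23} → pass.
TB (methods 1·2): 0.49 vs {0.22, 0.21, 0.36, 0.59} → fail.
TC (methods 1·2): 0.75 vs {0.23, 0.18, 0.59, 0.36} → pass.
1 of 3 fail.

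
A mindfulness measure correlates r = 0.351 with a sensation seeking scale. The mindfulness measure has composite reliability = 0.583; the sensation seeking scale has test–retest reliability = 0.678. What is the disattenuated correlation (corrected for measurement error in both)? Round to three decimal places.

0.558

r_true = r_obs / √(r_xx · r_yy) = 0.351 / √(0.583 × 0.678) = 0.351 / √0.395274 = 0.351 / 0.6287 ≈ 0.558.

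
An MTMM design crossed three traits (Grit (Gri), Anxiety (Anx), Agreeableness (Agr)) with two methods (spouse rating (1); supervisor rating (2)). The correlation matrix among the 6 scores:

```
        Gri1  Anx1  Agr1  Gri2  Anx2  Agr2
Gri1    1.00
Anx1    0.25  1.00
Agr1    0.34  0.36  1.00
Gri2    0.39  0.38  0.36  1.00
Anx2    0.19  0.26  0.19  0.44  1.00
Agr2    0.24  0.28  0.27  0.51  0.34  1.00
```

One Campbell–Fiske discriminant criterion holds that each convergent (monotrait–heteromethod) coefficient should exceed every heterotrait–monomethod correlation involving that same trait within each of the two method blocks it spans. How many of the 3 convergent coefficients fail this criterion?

3

Checking each validity diagonal entry against its comparison values:
Gri (methods 1·2): 0.39 vs {0.25, 0.44, 0.34, 0.51} → fail.
Anx (methods 1·2): 0.26 vs {0.25, 0.44, 0.36, 0.34} → fail.
Agr (methods 1·2): 0.27 vs {0.34, 0.51, 0.36, 0.34} → fail.
3 of 3 fail.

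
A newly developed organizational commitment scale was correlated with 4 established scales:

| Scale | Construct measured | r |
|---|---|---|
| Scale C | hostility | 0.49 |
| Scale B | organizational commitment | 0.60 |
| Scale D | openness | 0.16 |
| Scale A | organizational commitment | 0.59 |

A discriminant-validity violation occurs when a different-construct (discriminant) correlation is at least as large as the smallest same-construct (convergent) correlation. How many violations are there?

0

Convergent (same construct = organizational commitment): Scale B, Scale A.
Smallest convergent = 0.59. Discriminant values: 0.49, 0.16; count ≥ 0.59 → 0.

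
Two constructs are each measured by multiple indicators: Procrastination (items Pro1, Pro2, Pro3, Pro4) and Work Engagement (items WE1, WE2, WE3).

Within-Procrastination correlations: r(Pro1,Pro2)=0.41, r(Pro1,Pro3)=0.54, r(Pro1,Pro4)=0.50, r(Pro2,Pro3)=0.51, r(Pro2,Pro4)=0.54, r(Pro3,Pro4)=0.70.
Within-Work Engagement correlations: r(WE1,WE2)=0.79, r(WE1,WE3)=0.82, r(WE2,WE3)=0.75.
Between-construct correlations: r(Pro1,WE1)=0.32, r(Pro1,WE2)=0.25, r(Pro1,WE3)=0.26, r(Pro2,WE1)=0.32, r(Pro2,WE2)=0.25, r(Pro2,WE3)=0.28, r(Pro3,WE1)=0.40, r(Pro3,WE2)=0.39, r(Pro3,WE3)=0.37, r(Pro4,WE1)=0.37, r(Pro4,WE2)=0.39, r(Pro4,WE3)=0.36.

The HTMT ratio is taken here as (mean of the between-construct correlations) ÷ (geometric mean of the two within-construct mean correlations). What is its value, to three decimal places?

Mean between = 3.96/12 = 0.3300.
Mean within-Pro = 3.20/6 = 0.5333; mean within-WE = 2.36/3 = 0.7867.
Geometric mean = √(0.5333 × 0.7867) = 0.6477.
HTMT = 0.3300 / 0.6477 = 0.509.

0.509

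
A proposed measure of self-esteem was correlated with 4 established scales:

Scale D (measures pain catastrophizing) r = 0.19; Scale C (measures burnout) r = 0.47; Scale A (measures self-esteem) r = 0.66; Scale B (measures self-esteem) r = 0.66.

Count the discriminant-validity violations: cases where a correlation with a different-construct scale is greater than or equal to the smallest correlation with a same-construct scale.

0

Convergent (same construct = self-esteem): Scale A, Scale B.
Smallest convergent = 0.66. Discriminant values: 0.19, 0.47; count ≥ 0.66 → 0.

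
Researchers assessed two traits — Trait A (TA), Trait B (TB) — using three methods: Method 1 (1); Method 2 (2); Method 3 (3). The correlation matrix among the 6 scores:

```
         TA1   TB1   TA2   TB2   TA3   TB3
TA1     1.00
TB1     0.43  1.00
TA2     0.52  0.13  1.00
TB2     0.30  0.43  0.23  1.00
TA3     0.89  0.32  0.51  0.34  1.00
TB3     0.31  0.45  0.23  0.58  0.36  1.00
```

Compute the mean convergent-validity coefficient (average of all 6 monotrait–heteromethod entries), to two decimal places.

Convergent values: 0.52, 0.89, 0.51, 0.43, 0.45, 0.58; mean = 3.38/6 = 0.56.

0.56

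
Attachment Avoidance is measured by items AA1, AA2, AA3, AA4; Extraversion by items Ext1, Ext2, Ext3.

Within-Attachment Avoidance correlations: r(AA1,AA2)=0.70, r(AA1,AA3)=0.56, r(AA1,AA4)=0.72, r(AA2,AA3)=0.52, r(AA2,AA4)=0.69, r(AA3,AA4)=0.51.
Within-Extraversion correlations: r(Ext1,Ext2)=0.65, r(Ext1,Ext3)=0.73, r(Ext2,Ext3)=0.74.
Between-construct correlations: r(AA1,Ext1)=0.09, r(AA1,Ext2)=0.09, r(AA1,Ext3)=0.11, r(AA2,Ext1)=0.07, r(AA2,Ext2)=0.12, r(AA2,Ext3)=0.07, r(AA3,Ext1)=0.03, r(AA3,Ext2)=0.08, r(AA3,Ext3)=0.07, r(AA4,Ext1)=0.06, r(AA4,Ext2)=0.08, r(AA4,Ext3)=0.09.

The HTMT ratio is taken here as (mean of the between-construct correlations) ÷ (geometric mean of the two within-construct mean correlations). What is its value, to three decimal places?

0.121

Between-construct mean = 0.96/12 = 0.0800.
Mean within-AA = 3.70/6 = 0.6167; mean within-Ext = 2.12/3 = 0.7067.
Geometric mean = √(0.6167 × 0.7067) = 0.6602.
HTMT = 0.0800 / 0.6602 = 0.121.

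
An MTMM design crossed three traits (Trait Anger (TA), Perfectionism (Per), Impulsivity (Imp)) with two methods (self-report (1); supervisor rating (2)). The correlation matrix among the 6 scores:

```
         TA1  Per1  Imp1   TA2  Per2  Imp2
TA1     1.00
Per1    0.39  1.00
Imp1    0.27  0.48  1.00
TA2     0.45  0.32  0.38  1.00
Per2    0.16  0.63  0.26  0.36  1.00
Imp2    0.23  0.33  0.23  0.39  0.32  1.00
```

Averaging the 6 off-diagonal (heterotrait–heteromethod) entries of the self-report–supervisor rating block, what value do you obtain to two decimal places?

HTHM values (method 1 × method 2): 0.16, 0.23, 0.32, 0.33, 0.38, 0.26; mean = 1.68/6 = 0.28.

0.28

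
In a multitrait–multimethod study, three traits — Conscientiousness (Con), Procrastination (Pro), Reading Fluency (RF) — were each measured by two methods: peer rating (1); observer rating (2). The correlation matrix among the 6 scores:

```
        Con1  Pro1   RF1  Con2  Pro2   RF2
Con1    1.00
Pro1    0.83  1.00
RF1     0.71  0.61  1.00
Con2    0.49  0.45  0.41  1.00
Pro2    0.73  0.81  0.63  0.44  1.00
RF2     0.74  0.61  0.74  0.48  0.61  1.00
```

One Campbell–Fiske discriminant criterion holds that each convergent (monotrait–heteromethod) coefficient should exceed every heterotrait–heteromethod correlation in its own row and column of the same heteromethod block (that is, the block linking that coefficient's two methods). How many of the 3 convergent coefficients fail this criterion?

Convergent coefficients and their comparison sets:
Con (methods 1·2): 0.49 vs {0.73, 0.45, 0.74, 0.41} → fail.
Pro (methods 1·2): 0.81 vs {0.45, 0.73, 0.61, 0.63} → pass.
RF (methods 1·2): 0.74 vs {0.41, 0.74, 0.63, 0.61} → fail.
2 of 3 fail.

2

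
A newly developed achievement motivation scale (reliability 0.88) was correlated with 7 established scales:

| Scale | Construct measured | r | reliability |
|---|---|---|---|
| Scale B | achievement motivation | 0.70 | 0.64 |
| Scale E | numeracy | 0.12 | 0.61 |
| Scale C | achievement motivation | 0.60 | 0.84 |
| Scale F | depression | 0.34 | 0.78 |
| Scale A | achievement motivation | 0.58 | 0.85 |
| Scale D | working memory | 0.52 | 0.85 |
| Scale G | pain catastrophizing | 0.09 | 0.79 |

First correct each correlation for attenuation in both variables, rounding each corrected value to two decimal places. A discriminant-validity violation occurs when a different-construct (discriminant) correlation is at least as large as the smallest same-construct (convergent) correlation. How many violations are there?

Disattenuated r (r / √(r_scale · r_new)):
  Scale B (conv): 0.70 / √(0.64·0.88) = 0.93
  Scale E (disc): 0.12 / √(0.61·0.88) = 0.16
  Scale C (conv): 0.60 / √(0.84·0.88) = 0.70
  Scale F (disc): 0.34 / √(0.78·0.88) = 0.41
  Scale A (conv): 0.58 / √(0.85·0.88) = 0.67
  Scale D (disc): 0.52 / √(0.85·0.88) = 0.60
  Scale G (disc): 0.09 / √(0.79·0.88) = 0.11
Smallest convergent = 0.67. Discriminant values: 0.16, 0.41, 0.60, 0.11; count ≥ 0.67 → 0.

0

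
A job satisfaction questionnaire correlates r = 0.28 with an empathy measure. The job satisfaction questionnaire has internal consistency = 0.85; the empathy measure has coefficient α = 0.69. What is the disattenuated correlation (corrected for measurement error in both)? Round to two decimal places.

0.37

r_true = r_obs / √(r_xx · r_yy) = 0.28 / √(0.85 × 0.69) = 0.28 / √0.5865 = 0.28 / 0.7658 ≈ 0.37.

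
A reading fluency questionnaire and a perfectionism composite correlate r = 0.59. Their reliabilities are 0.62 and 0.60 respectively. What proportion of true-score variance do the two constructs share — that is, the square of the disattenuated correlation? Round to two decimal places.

0.94

Disattenuated r = 0.59 / √(0.62 × 0.60) = 0.59 / 0.6099 = 0.9674.
Shared true-score variance = 0.9674² = 0.9359 ≈ 0.94.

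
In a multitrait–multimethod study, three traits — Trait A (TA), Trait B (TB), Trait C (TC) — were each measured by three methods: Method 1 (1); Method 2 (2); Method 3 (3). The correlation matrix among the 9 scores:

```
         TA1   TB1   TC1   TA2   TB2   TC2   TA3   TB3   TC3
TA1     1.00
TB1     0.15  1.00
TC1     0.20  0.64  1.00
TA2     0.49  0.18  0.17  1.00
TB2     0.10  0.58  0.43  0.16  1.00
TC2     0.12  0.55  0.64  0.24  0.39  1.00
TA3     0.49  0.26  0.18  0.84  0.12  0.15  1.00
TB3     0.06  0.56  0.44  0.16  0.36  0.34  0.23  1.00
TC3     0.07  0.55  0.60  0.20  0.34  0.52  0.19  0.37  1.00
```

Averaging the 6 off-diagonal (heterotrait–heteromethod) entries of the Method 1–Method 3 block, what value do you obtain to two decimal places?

0.26

HTHM values (method 1 × method 3): 0.06, 0.07, 0.26, 0.55, 0.18, 0.44; mean = 1.56/6 = 0.26.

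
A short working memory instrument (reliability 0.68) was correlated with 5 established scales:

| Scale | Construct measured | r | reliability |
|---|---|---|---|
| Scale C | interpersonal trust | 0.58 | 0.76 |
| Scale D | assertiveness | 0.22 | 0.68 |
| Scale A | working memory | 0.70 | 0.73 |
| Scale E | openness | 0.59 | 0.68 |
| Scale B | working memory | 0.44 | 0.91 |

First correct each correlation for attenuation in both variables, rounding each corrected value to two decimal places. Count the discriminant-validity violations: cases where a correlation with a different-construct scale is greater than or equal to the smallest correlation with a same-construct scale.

2

Disattenuated r (r / √(r_scale · r_new)):
  Scale C (disc): 0.58 / √(0.76·0.68) = 0.81
  Scale D (disc): 0.22 / √(0.68·0.68) = 0.32
  Scale A (conv): 0.70 / √(0.73·0.68) = 0.99
  Scale E (disc): 0.59 / √(0.68·0.68) = 0.87
  Scale B (conv): 0.44 / √(0.91·0.68) = 0.56
Smallest convergent = 0.56. Discriminant values: 0.81, 0.32, 0.87; count ≥ 0.56 → 2.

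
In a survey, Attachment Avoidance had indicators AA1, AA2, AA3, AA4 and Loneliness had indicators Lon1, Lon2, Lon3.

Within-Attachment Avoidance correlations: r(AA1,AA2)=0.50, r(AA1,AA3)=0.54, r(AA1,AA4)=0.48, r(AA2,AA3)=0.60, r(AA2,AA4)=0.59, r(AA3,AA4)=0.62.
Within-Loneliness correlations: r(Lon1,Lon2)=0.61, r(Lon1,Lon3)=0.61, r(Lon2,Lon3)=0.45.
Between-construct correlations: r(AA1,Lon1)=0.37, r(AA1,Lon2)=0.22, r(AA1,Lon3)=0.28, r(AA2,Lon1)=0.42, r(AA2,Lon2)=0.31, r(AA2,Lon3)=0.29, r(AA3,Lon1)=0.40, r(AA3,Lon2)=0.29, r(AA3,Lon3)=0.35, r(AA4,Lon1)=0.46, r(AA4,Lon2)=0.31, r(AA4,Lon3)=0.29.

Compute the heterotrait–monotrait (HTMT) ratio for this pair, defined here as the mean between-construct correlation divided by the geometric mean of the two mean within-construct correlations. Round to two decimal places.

Between-construct mean = 3.99/12 = 0.3325.
Mean within-AA = 3.33/6 = 0.5550; mean within-Lon = 1.67/3 = 0.5567.
Geometric mean = √(0.5550 × 0.5567) = 0.5558.
HTMT = 0.3325 / 0.5558 = 0.60.

0.60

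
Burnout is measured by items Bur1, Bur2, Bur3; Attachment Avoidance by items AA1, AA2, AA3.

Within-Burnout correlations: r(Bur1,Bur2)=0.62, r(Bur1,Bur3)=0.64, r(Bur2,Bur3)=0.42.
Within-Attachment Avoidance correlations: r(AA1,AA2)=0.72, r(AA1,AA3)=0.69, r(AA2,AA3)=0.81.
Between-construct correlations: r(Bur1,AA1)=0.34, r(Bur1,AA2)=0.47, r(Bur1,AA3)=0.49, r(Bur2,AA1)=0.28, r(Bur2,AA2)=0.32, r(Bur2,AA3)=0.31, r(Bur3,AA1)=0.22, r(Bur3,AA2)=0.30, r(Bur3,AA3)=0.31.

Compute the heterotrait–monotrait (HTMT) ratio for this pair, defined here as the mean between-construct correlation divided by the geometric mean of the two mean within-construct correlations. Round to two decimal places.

Between-construct mean = 3.04/9 = 0.3378.
Mean within-Bur = 1.68/3 = 0.5600; mean within-AA = 2.22/3 = 0.7400.
Geometric mean = √(0.5600 × 0.7400) = 0.6437.
HTMT = 0.3378 / 0.6437 = 0.52.

0.52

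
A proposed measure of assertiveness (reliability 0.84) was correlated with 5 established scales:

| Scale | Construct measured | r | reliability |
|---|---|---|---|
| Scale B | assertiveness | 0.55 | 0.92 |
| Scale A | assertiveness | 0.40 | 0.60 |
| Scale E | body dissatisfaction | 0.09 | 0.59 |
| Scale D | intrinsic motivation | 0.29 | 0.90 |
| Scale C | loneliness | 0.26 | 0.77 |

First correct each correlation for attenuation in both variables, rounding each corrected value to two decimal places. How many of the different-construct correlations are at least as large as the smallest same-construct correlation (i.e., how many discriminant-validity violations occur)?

Disattenuated r (r / √(r_scale · r_new)):
  Scale B (conv): 0.55 / √(0.92·0.84) = 0.63
  Scale A (conv): 0.40 / √(0.60·0.84) = 0.56
  Scale E (disc): 0.09 / √(0.59·0.84) = 0.13
  Scale D (disc): 0.29 / √(0.90·0.84) = 0.33
  Scale C (disc): 0.26 / √(0.77·0.84) = 0.32
Smallest convergent = 0.56. Discriminant values: 0.13, 0.33, 0.32; count ≥ 0.56 → 0.

0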